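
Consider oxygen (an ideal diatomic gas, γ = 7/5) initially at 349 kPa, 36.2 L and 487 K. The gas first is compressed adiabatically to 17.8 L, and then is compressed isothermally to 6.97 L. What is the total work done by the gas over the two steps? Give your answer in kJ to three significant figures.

Step 1 (adiabatic): W = (P₁V₁ − P₂V₂)/(γ−1) = (12634 − 16782)/0.4 = -10371 J.
After step 1: P = 942.8 kPa, V = 17.8 L, T = 646.9 K.
Step 2 (isothermal): W = P₁V₁ ln(V₂/V₁) = (16782) ln(6.97/17.8) = -15735 J.
W_total = -10371 − 15735 = -26106 J.

W_total ≈ -26.1 kJ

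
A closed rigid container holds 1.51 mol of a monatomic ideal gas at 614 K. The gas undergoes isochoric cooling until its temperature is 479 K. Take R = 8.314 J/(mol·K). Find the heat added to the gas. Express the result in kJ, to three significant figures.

Constant volume ⇒ W = 0, so Q = ΔU = nCᵥΔT with Cᵥ = 3R/2 = 12.47 J/(mol·K).
ΔU = (1.51)(12.47)(479 − 614) = -2542 J.

Q ≈ -2.54 kJ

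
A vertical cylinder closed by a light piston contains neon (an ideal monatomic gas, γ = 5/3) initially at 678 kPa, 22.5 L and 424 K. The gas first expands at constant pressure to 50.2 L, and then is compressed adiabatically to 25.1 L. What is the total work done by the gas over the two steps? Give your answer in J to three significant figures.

W_total ≈ -11200 J

Step 1 (isobaric): W = PΔV = (678 kPa)(50.2 − 22.5 L) = 18781 J.
After step 1: P = 678 kPa, V = 50.2 L, T = 946 K.
Step 2 (adiabatic): W = (P₁V₁ − P₂V₂)/(γ−1) = (34036 − 54028)/0.667 = -29989 J.
W_total = 18781 − 29989 = -11208 J.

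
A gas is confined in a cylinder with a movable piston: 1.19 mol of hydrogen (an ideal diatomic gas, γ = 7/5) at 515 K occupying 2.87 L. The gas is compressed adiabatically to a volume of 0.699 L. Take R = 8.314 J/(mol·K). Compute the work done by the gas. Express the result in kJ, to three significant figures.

W ≈ -9.67 kJ

Adiabatic: TV^(γ−1) = const with γ = 7/5.
T₂ = T₁ (V₁/V₂)^(γ−1) = 515 × (2.87/0.699)^0.4 = 515 × 1.759 = 906.1 K.
W_by = nCᵥ(T₁ − T₂) = (1.19)(20.79)(515 − 906.1) = -9673 J.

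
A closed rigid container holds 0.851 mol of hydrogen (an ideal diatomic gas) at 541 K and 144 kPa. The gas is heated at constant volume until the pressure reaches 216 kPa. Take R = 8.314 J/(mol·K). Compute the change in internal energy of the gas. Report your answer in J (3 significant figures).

ΔU ≈ 4780 J

Constant volume ⇒ W = 0, so Q = ΔU = nCᵥΔT with Cᵥ = 5R/2 = 20.79 J/(mol·K).
At constant V, T₂/T₁ = P₂/P₁ ⇒ ΔT = T₁(P₂/P₁ − 1) = 541·(216/144 − 1) = 270.5 K.
ΔU = (0.851)(20.79)(270.5) = 4785 J.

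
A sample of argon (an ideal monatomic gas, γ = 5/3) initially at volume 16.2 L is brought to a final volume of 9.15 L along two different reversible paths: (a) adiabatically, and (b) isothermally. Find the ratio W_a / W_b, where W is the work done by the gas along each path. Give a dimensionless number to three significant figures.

Path (a) adiabatic: W = P₁V₁(1 − (V₁/V₂)^(γ−1))/(γ−1) → W_a/(P₁V₁) = -0.6953.
Path (b) isothermal: W = P₁V₁ ln(V₂/V₁) → W_b/(P₁V₁) = -0.5713.
W_a / W_b = -0.6953 / -0.5713 = 1.217.

W_a / W_b ≈ 1.22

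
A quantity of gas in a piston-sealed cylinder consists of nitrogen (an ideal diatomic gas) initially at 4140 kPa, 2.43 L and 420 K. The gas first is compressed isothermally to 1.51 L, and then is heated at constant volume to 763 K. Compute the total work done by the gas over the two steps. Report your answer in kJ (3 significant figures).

W_total ≈ -4.79 kJ

Step 1 (isothermal): W = P₁V₁ ln(V₂/V₁) = (10060) ln(1.51/2.43) = -4786 J.
Step 2 (isochoric): W = 0 (constant volume).
W_total = -4786 + 0 = -4786 J.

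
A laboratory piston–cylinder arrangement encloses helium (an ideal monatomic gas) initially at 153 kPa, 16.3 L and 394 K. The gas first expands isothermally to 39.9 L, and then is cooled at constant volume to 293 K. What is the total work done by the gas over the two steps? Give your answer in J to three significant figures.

W_total ≈ 2230 J

Step 1 (isothermal): W = P₁V₁ ln(V₂/V₁) = (2494) ln(39.9/16.3) = 2233 J.
Step 2 (isochoric): W = 0 (constant volume).
W_total = 2233 + 0 = 2233 J.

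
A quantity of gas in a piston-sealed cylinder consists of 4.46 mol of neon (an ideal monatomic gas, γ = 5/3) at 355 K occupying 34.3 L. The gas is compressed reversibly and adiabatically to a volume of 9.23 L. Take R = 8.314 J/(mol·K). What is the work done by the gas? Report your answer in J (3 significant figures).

W ≈ -27600 J

Adiabatic: TV^(γ−1) = const with γ = 5/3.
T₂ = T₁ (V₁/V₂)^(γ−1) = 355 × (34.3/9.23)^0.667 = 355 × 2.399 = 851.7 K.
W_by = nCᵥ(T₁ − T₂) = (4.46)(12.47)(355 − 851.7) = -27627 J.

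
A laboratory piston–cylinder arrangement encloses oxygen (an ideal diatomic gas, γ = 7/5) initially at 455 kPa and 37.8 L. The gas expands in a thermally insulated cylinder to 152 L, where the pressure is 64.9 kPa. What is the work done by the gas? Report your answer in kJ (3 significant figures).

Adiabatic: W = (P₁V₁ − P₂V₂)/(γ − 1) with γ = 7/5.
P₁V₁ = 17199 J, P₂V₂ = 9865 J.
W = (17199 − 9865) / 0.4 = 18336 J.

W ≈ 18.3 kJ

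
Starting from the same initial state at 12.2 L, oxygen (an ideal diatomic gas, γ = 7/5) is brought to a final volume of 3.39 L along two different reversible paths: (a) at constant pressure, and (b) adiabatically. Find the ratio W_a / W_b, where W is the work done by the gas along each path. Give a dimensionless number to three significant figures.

W_a / W_b ≈ 0.432

Path (a) isobaric: W = P₁(V₂ − V₁) → W_a/(P₁V₁) = -0.7221.
Path (b) adiabatic: W = P₁V₁(1 − (V₁/V₂)^(γ−1))/(γ−1) → W_b/(P₁V₁) = -1.673.
W_a / W_b = -0.7221 / -1.673 = 0.4317.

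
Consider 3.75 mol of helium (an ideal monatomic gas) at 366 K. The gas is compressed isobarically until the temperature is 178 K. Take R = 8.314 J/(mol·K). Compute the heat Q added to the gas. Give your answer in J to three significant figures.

Q ≈ -14700 J

Isobaric: W = nRΔT = (3.75)(8.314)(-188) = -5861 J.
ΔU = nCᵥΔT with Cᵥ = 3R/2: ΔU = (3.75)(12.47)(-188) = -8792 J.
Q = ΔU + W = -8792 − 5861 = -14653 J.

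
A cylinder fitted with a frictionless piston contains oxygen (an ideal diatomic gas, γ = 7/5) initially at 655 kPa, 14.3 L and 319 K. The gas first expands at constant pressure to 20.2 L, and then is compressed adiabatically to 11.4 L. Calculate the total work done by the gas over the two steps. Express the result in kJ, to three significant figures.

Step 1 (isobaric): W = PΔV = (655 kPa)(20.2 − 14.3 L) = 3864 J.
After step 1: P = 655 kPa, V = 20.2 L, T = 450.6 K.
Step 2 (adiabatic): W = (P₁V₁ − P₂V₂)/(γ−1) = (13231 − 16633)/0.4 = -8505 J.
W_total = 3864 − 8505 = -4641 J.

W_total ≈ -4.64 kJ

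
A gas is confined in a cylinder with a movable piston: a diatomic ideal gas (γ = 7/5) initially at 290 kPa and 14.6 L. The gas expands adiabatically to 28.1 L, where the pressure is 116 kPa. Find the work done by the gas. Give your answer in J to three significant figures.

Adiabatic: W = (P₁V₁ − P₂V₂)/(γ − 1) with γ = 7/5.
P₁V₁ = 4234 J, P₂V₂ = 3260 J.
W = (4234 − 3260) / 0.4 = 2436 J.

W ≈ 2440 J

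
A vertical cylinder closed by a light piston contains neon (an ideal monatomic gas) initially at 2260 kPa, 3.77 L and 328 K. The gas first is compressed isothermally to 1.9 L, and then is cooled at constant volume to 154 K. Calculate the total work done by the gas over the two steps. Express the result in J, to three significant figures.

W_total ≈ -5840 J

Step 1 (isothermal): W = P₁V₁ ln(V₂/V₁) = (8520) ln(1.9/3.77) = -5838 J.
Step 2 (isochoric): W = 0 (constant volume).
W_total = -5838 + 0 = -5838 J.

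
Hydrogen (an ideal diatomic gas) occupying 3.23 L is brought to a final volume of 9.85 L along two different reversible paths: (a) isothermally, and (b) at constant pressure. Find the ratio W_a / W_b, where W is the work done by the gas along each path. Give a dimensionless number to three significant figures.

W_a / W_b ≈ 0.544

Path (a) isothermal: W = P₁V₁ ln(V₂/V₁) → W_a/(P₁V₁) = 1.115.
Path (b) isobaric: W = P₁(V₂ − V₁) → W_b/(P₁V₁) = 2.05.
W_a / W_b = 1.115 / 2.05 = 0.544.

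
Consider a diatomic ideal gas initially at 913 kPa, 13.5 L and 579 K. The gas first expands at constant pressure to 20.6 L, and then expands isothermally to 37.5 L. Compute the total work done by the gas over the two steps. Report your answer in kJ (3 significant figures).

W_total ≈ 17.7 kJ

Step 1 (isobaric): W = PΔV = (913 kPa)(20.6 − 13.5 L) = 6482 J.
After step 1: P = 913 kPa, V = 20.6 L, T = 883.5 K.
Step 2 (isothermal): W = P₁V₁ ln(V₂/V₁) = (18808) ln(37.5/20.6) = 11267 J.
W_total = 6482 + 11267 = 17749 J.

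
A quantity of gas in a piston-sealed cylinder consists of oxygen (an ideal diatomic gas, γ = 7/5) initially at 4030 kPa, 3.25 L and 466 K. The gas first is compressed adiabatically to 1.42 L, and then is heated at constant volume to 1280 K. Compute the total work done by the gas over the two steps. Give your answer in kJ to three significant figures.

Step 1 (adiabatic): W = (P₁V₁ − P₂V₂)/(γ−1) = (13098 − 18240)/0.4 = -12856 J.
Step 2 (isochoric): W = 0 (constant volume).
W_total = -12856 + 0 = -12856 J.

W_total ≈ -12.9 kJ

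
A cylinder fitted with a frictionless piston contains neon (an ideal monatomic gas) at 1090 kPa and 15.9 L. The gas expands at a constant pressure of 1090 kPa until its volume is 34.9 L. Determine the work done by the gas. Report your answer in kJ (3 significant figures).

W ≈ 20.7 kJ

Isobaric: W = P ΔV.
W = (1090 kPa)(34.9 − 15.9 L) = (1090)(19) = 20710 J.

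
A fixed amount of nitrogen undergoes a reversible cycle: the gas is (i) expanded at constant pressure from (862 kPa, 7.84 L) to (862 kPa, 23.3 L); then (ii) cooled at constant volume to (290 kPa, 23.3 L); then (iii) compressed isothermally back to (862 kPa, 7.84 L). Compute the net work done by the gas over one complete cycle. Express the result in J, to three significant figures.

Leg (i): W = PΔV = (862)(23.3 − 7.84) = 13327 J.
Leg (ii): W = 0.
Leg (iii): W = PᵢVᵢ ln(V_f/Vᵢ) = (6757) ln(7.84/23.3) = -7360 J.
W_net = 13327 − 7360 = 5967 J.

W_net ≈ 5970 J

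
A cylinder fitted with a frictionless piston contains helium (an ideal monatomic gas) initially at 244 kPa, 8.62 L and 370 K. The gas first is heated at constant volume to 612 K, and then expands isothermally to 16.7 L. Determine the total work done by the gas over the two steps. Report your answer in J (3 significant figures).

W_total ≈ 2300 J

Step 1 (isochoric): W = 0 (constant volume).
After step 1: P = 403.6 kPa (V unchanged).
Step 2 (isothermal): W = P₁V₁ ln(V₂/V₁) = (3479) ln(16.7/8.62) = 2301 J.
W_total = 0 + 2301 = 2301 J.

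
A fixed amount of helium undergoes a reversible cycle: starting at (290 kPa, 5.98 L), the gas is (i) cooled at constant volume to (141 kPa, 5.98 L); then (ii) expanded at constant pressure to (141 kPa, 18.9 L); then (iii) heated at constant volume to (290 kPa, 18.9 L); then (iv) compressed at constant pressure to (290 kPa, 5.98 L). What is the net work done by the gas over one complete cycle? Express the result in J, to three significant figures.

Constant-volume legs do no work.
W(ii) = (141)(18.9 − 5.98) = 1822 J; W(iv) = (290)(5.98 − 18.9) = -3747 J.
W_net = 1822 − 3747 = -1925 J (the counter-clockwise enclosed area).

W_net ≈ -1930 J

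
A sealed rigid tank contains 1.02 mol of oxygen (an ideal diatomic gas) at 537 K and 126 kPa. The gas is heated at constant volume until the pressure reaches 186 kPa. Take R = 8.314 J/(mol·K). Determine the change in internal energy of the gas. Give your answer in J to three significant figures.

ΔU ≈ 5420 J

Constant volume ⇒ W = 0, so Q = ΔU = nCᵥΔT with Cᵥ = 5R/2 = 20.79 J/(mol·K).
At constant V, T₂/T₁ = P₂/P₁ ⇒ ΔT = T₁(P₂/P₁ − 1) = 537·(186/126 − 1) = 255.7 K.
ΔU = (1.02)(20.79)(255.7) = 5421 J.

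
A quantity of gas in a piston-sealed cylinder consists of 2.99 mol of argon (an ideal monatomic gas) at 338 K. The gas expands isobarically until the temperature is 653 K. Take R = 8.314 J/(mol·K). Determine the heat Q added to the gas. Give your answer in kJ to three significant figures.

Isobaric: W = nRΔT = (2.99)(8.314)(315) = 7831 J.
ΔU = nCᵥΔT with Cᵥ = 3R/2: ΔU = (2.99)(12.47)(315) = 11746 J.
Q = ΔU + W = 11746 + 7831 = 19576 J.

Q ≈ 19.6 kJ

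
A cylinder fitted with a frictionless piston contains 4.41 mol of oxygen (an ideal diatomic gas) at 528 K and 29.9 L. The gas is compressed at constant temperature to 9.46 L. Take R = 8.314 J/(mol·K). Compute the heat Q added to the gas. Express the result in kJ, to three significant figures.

Q ≈ -22.3 kJ

Isothermal ⇒ ΔU = 0, so Q = W = nRT ln(V₂/V₁).
Q = (4.41)(8.314)(528) ln(9.46/29.9) = 19359 × -1.151 = -22278 J.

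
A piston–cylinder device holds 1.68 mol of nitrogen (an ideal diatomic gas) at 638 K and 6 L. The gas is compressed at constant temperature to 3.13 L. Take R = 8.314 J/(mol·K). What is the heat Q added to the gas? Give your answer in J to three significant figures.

Isothermal ⇒ ΔU = 0, so Q = W = nRT ln(V₂/V₁).
Q = (1.68)(8.314)(638) ln(3.13/6) = 8911 × -0.6507 = -5799 J.

Q ≈ -5800 J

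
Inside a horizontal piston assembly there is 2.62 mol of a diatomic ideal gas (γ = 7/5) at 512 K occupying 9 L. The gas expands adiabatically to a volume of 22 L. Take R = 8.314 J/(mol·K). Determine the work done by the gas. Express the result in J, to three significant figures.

Adiabatic: TV^(γ−1) = const with γ = 7/5.
T₂ = T₁ (V₁/V₂)^(γ−1) = 512 × (9/22)^0.4 = 512 × 0.6994 = 358.1 K.
W_by = nCᵥ(T₁ − T₂) = (2.62)(20.79)(512 − 358.1) = 8381 J.

W ≈ 8380 J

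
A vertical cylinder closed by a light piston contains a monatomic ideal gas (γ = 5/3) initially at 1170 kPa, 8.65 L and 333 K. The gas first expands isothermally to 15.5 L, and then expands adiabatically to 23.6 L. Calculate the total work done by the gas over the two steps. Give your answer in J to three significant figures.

W_total ≈ 9610 J

Step 1 (isothermal): W = P₁V₁ ln(V₂/V₁) = (10120) ln(15.5/8.65) = 5903 J.
After step 1: P = 652.9 kPa, V = 15.5 L, T = 333 K.
Step 2 (adiabatic): W = (P₁V₁ − P₂V₂)/(γ−1) = (10120 − 7647)/0.667 = 3710 J.
W_total = 5903 + 3710 = 9614 J.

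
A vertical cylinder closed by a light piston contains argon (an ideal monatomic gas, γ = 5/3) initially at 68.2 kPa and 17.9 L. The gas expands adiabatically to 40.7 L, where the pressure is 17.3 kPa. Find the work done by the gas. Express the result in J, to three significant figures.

W ≈ 775 J

Adiabatic: W = (P₁V₁ − P₂V₂)/(γ − 1) with γ = 5/3.
P₁V₁ = 1221 J, P₂V₂ = 704.1 J.
W = (1221 − 704.1) / 0.6667 = 775 J.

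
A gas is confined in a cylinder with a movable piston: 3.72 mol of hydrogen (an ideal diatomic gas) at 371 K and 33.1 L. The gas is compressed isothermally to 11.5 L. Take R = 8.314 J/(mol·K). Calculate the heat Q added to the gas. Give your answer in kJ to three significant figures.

Isothermal ⇒ ΔU = 0, so Q = W = nRT ln(V₂/V₁).
Q = (3.72)(8.314)(371) ln(11.5/33.1) = 11474 × -1.057 = -12130 J.

Q ≈ -12.1 kJ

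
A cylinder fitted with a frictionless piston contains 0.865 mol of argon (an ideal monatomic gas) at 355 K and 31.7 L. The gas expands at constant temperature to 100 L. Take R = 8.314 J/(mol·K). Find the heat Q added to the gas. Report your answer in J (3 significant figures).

Isothermal ⇒ ΔU = 0, so Q = W = nRT ln(V₂/V₁).
Q = (0.865)(8.314)(355) ln(100/31.7) = 2553 × 1.149 = 2933 J.

Q ≈ 2930 J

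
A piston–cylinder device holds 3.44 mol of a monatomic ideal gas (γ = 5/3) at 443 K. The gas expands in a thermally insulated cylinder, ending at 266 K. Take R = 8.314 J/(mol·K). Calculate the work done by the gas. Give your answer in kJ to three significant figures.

W ≈ 7.59 kJ

Adiabatic ⇒ Q = 0, so W_by = −ΔU = nCᵥ(T₁ − T₂).
Cᵥ = 3R/2 = 12.47 J/(mol·K).
W = (3.44)(12.47)(443 − 266) = 7593 J.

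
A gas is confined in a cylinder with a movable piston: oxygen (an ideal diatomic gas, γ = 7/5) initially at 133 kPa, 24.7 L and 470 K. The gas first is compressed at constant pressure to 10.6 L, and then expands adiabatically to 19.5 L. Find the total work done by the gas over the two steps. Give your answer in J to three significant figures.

W_total ≈ -1110 J

Step 1 (isobaric): W = PΔV = (133 kPa)(10.6 − 24.7 L) = -1875 J.
After step 1: P = 133 kPa, V = 10.6 L, T = 201.7 K.
Step 2 (adiabatic): W = (P₁V₁ − P₂V₂)/(γ−1) = (1410 − 1105)/0.4 = 762.6 J.
W_total = -1875 + 762.6 = -1113 J.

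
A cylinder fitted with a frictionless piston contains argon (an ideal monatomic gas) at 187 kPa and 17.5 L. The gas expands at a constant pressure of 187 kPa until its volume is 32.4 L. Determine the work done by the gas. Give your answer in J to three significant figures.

W ≈ 2790 J

Isobaric: W = P ΔV.
W = (187 kPa)(32.4 − 17.5 L) = (187)(14.9) = 2786 J.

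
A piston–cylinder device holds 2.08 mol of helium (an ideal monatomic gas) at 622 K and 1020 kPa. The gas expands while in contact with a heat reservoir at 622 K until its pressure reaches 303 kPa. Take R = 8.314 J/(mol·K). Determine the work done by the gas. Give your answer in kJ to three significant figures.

W ≈ 13.1 kJ

Isothermal process: W = nRT ln(V₂/V₁) = nRT ln(P₁/P₂).
W = (2.08)(8.314)(622) × ln(1020/303)
  = 10756 × ln(3.366) = 10756 × 1.214
W_by_gas = 13056 J.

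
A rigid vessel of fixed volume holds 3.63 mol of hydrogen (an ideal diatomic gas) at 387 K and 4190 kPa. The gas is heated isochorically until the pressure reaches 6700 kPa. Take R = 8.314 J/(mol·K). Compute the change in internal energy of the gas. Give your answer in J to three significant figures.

Constant volume ⇒ W = 0, so Q = ΔU = nCᵥΔT with Cᵥ = 5R/2 = 20.79 J/(mol·K).
At constant V, T₂/T₁ = P₂/P₁ ⇒ ΔT = T₁(P₂/P₁ − 1) = 387·(6700/4190 − 1) = 231.8 K.
ΔU = (3.63)(20.79)(231.8) = 17492 J.

ΔU ≈ 17500 J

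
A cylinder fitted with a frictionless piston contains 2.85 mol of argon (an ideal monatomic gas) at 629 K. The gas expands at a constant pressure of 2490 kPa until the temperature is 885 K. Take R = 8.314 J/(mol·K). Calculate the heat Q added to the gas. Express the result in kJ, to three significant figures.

Q ≈ 15.2 kJ

Isobaric: W = nRΔT = (2.85)(8.314)(256) = 6066 J.
ΔU = nCᵥΔT with Cᵥ = 3R/2: ΔU = (2.85)(12.47)(256) = 9099 J.
Q = ΔU + W = 9099 + 6066 = 15165 J.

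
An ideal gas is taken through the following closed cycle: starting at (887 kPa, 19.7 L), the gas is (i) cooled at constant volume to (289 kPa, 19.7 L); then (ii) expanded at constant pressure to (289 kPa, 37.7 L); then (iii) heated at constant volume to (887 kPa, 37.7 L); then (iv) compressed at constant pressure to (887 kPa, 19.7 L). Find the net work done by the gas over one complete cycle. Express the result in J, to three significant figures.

Constant-volume legs do no work.
W(ii) = (289)(37.7 − 19.7) = 5202 J; W(iv) = (887)(19.7 − 37.7) = -15966 J.
W_net = 5202 − 15966 = -10764 J (the counter-clockwise enclosed area).

W_net ≈ -10800 J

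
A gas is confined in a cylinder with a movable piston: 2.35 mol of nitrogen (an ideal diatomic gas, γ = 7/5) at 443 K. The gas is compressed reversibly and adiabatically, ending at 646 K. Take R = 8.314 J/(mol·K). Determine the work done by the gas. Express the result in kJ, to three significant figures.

W ≈ -9.92 kJ

Adiabatic ⇒ Q = 0, so W_by = −ΔU = nCᵥ(T₁ − T₂).
Cᵥ = 5R/2 = 20.79 J/(mol·K).
W = (2.35)(20.79)(443 − 646) = -9915 J.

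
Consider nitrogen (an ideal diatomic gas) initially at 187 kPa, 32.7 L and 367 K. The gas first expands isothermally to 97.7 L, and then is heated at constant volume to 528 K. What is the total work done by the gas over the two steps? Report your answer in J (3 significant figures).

W_total ≈ 6690 J

Step 1 (isothermal): W = P₁V₁ ln(V₂/V₁) = (6115) ln(97.7/32.7) = 6693 J.
Step 2 (isochoric): W = 0 (constant volume).
W_total = 6693 + 0 = 6693 J.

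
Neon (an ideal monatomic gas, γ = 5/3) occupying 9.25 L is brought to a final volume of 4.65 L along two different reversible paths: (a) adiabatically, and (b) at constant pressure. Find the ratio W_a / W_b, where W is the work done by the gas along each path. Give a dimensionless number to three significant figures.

Path (a) adiabatic: W = P₁V₁(1 − (V₁/V₂)^(γ−1))/(γ−1) → W_a/(P₁V₁) = -0.8726.
Path (b) isobaric: W = P₁(V₂ − V₁) → W_b/(P₁V₁) = -0.4973.
W_a / W_b = -0.8726 / -0.4973 = 1.755.

W_a / W_b ≈ 1.75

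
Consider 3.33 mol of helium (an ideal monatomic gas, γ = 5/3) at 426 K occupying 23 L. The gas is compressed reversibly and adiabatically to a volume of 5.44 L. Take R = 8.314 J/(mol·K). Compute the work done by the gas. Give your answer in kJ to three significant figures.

W ≈ -28.6 kJ

Adiabatic: TV^(γ−1) = const with γ = 5/3.
T₂ = T₁ (V₁/V₂)^(γ−1) = 426 × (23/5.44)^0.667 = 426 × 2.615 = 1114 K.
W_by = nCᵥ(T₁ − T₂) = (3.33)(12.47)(426 − 1114) = -28566 J.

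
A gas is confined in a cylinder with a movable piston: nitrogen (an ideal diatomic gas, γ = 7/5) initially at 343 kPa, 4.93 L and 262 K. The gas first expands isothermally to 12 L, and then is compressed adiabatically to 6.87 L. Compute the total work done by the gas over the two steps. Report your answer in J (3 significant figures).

W_total ≈ 448 J

Step 1 (isothermal): W = P₁V₁ ln(V₂/V₁) = (1691) ln(12/4.93) = 1504 J.
After step 1: P = 140.9 kPa, V = 12 L, T = 262 K.
Step 2 (adiabatic): W = (P₁V₁ − P₂V₂)/(γ−1) = (1691 − 2114)/0.4 = -1057 J.
W_total = 1504 − 1057 = 447.6 J.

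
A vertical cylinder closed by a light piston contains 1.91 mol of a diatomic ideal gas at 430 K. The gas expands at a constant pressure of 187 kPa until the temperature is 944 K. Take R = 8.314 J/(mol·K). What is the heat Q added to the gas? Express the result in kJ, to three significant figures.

Q ≈ 28.6 kJ

Isobaric: W = nRΔT = (1.91)(8.314)(514) = 8162 J.
ΔU = nCᵥΔT with Cᵥ = 5R/2: ΔU = (1.91)(20.79)(514) = 20405 J.
Q = ΔU + W = 20405 + 8162 = 28568 J.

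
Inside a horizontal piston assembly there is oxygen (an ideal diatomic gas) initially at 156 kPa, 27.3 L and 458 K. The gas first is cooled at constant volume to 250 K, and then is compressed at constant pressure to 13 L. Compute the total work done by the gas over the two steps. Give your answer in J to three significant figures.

W_total ≈ -1220 J

Step 1 (isochoric): W = 0 (constant volume).
After step 1: P = 85.15 kPa (V unchanged).
Step 2 (isobaric): W = PΔV = (85.15 kPa)(13 − 27.3 L) = -1218 J.
W_total = 0 − 1218 = -1218 J.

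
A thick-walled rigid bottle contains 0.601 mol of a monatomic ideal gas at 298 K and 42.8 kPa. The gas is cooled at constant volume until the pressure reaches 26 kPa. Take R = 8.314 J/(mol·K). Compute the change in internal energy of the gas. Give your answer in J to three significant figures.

ΔU ≈ -877 J

Constant volume ⇒ W = 0, so Q = ΔU = nCᵥΔT with Cᵥ = 3R/2 = 12.47 J/(mol·K).
At constant V, T₂/T₁ = P₂/P₁ ⇒ ΔT = T₁(P₂/P₁ − 1) = 298·(26/42.8 − 1) = -117 K.
ΔU = (0.601)(12.47)(-117) = -876.7 J.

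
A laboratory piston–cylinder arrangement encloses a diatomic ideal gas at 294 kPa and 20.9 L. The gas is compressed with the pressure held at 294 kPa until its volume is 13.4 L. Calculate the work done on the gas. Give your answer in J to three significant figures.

Isobaric: W = P ΔV.
W = (294 kPa)(13.4 − 20.9 L) = (294)(-7.5) = -2205 J.
Work on gas = −W_by = 2205 J.

W ≈ 2200 J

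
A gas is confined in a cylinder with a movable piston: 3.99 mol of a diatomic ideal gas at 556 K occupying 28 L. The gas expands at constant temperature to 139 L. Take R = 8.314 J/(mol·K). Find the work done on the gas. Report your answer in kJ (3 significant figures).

W ≈ -29.6 kJ

Isothermal: W = nRT ln(V₂/V₁).
W = (3.99)(8.314)(556) × ln(139/28)
  = 18444 × 1.602
W_by_gas = 29552 J; work on gas = −W_by = -29552 J.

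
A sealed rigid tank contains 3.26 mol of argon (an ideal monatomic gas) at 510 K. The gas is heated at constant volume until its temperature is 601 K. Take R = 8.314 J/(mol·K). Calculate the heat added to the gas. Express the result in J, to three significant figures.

Q ≈ 3700 J

Constant volume ⇒ W = 0, so Q = ΔU = nCᵥΔT with Cᵥ = 3R/2 = 12.47 J/(mol·K).
ΔU = (3.26)(12.47)(601 − 510) = 3700 J.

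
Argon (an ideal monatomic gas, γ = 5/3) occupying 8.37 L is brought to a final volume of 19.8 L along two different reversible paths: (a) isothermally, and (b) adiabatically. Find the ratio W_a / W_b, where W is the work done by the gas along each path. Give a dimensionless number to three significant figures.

W_a / W_b ≈ 1.31

Path (a) isothermal: W = P₁V₁ ln(V₂/V₁) → W_a/(P₁V₁) = 0.861.
Path (b) adiabatic: W = P₁V₁(1 − (V₁/V₂)^(γ−1))/(γ−1) → W_b/(P₁V₁) = 0.6551.
W_a / W_b = 0.861 / 0.6551 = 1.314.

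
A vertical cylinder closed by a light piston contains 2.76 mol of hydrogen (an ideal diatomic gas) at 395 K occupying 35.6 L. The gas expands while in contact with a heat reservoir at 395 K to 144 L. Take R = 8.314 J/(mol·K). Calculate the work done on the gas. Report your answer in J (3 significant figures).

Isothermal: W = nRT ln(V₂/V₁).
W = (2.76)(8.314)(395) × ln(144/35.6)
  = 9064 × 1.397
W_by_gas = 12667 J; work on gas = −W_by = -12667 J.

W ≈ -12700 J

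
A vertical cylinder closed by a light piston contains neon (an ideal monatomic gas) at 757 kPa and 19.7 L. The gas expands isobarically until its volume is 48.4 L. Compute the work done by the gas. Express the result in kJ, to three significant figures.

W ≈ 21.7 kJ

Isobaric: W = P ΔV.
W = (757 kPa)(48.4 − 19.7 L) = (757)(28.7) = 21726 J.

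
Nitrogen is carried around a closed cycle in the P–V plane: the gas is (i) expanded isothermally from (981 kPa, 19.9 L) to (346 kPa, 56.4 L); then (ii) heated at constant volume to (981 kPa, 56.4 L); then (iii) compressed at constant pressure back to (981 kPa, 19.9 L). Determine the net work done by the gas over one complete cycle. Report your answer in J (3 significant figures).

W_net ≈ -15500 J

Leg (i): W = PᵢVᵢ ln(V_f/Vᵢ) = (19522) ln(56.4/19.9) = 20337 J.
Leg (ii): W = 0.
Leg (iii): W = PΔV = (981)(19.9 − 56.4) = -35806 J.
W_net = 20337 − 35806 = -15470 J.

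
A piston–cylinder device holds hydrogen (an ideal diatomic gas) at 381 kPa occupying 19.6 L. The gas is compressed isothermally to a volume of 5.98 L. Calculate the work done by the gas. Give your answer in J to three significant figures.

W ≈ -8860 J

Isothermal: W = nRT ln(V₂/V₁) = P₁V₁ ln(V₂/V₁).
P₁V₁ = (381 kPa)(19.6 L) = 7468 J.
W = 7468 × ln(5.98/19.6) = 7468 × -1.187
W_by_gas = -8865 J.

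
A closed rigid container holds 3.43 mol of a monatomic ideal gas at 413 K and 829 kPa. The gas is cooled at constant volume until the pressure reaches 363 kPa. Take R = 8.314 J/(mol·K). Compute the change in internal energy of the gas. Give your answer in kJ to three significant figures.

Constant volume ⇒ W = 0, so Q = ΔU = nCᵥΔT with Cᵥ = 3R/2 = 12.47 J/(mol·K).
At constant V, T₂/T₁ = P₂/P₁ ⇒ ΔT = T₁(P₂/P₁ − 1) = 413·(363/829 − 1) = -232.2 K.
ΔU = (3.43)(12.47)(-232.2) = -9931 J.

ΔU ≈ -9.93 kJ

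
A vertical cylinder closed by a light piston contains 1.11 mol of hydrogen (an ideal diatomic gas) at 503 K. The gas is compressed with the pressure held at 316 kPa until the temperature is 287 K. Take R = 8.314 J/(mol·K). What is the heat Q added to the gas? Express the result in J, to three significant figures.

Isobaric: W = nRΔT = (1.11)(8.314)(-216) = -1993 J.
ΔU = nCᵥΔT with Cᵥ = 5R/2: ΔU = (1.11)(20.79)(-216) = -4983 J.
Q = ΔU + W = -4983 − 1993 = -6977 J.

Q ≈ -6980 J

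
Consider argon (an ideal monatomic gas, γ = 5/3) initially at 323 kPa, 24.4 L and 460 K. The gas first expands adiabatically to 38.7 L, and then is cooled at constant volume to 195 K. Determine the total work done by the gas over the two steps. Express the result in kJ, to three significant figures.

Step 1 (adiabatic): W = (P₁V₁ − P₂V₂)/(γ−1) = (7881 − 5795)/0.667 = 3129 J.
Step 2 (isochoric): W = 0 (constant volume).
W_total = 3129 + 0 = 3129 J.

W_total ≈ 3.13 kJ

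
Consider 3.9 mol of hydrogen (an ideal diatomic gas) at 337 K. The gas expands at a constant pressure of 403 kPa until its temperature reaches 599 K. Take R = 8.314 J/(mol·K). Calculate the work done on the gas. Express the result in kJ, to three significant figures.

W ≈ -8.50 kJ

Isobaric: W = P ΔV = nR ΔT.
W = (3.9)(8.314)(599 − 337) = 8495 J.
Work on gas = −W_by = -8495 J.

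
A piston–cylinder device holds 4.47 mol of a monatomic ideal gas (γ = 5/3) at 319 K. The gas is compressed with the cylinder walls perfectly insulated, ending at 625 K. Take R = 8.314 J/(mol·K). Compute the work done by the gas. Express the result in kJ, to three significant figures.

W ≈ -17.1 kJ

Adiabatic ⇒ Q = 0, so W_by = −ΔU = nCᵥ(T₁ − T₂).
Cᵥ = 3R/2 = 12.47 J/(mol·K).
W = (4.47)(12.47)(319 − 625) = -17058 J.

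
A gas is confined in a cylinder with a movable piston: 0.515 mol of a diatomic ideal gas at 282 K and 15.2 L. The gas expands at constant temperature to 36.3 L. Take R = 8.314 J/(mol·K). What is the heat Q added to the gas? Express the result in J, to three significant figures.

Q ≈ 1050 J

Isothermal ⇒ ΔU = 0, so Q = W = nRT ln(V₂/V₁).
Q = (0.515)(8.314)(282) ln(36.3/15.2) = 1207 × 0.8705 = 1051 J.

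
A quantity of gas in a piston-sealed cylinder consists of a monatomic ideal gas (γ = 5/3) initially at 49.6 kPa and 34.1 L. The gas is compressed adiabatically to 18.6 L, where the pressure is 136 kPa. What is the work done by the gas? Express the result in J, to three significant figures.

W ≈ -1260 J

Adiabatic: W = (P₁V₁ − P₂V₂)/(γ − 1) with γ = 5/3.
P₁V₁ = 1691 J, P₂V₂ = 2530 J.
W = (1691 − 2530) / 0.6667 = -1257 J.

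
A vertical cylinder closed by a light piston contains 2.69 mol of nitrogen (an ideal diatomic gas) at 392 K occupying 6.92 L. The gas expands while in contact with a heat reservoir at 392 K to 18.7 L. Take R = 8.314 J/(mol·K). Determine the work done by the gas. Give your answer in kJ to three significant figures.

Isothermal: W = nRT ln(V₂/V₁).
W = (2.69)(8.314)(392) × ln(18.7/6.92)
  = 8767 × 0.9941
W_by_gas = 8715 J.

W ≈ 8.72 kJ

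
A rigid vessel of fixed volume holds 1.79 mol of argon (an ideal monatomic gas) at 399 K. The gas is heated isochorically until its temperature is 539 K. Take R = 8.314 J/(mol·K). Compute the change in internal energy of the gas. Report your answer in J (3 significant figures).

Constant volume ⇒ W = 0, so Q = ΔU = nCᵥΔT with Cᵥ = 3R/2 = 12.47 J/(mol·K).
ΔU = (1.79)(12.47)(539 − 399) = 3125 J.

ΔU ≈ 3130 J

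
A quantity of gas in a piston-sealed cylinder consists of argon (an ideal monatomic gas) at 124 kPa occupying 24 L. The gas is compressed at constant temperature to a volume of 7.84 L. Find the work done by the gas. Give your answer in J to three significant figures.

W ≈ -3330 J

Isothermal: W = nRT ln(V₂/V₁) = P₁V₁ ln(V₂/V₁).
P₁V₁ = (124 kPa)(24 L) = 2976 J.
W = 2976 × ln(7.84/24) = 2976 × -1.119
W_by_gas = -3330 J.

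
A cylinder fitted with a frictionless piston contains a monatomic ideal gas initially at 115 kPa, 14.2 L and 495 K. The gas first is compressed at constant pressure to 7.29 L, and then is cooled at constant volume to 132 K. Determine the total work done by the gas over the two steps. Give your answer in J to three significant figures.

Step 1 (isobaric): W = PΔV = (115 kPa)(7.29 − 14.2 L) = -794.6 J.
Step 2 (isochoric): W = 0 (constant volume).
W_total = -794.6 + 0 = -794.6 J.

W_total ≈ -795 J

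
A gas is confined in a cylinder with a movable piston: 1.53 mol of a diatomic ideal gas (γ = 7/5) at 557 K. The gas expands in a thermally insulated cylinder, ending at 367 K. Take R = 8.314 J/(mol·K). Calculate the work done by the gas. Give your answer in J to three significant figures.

W ≈ 6040 J

Adiabatic ⇒ Q = 0, so W_by = −ΔU = nCᵥ(T₁ − T₂).
Cᵥ = 5R/2 = 20.79 J/(mol·K).
W = (1.53)(20.79)(557 − 367) = 6042 J.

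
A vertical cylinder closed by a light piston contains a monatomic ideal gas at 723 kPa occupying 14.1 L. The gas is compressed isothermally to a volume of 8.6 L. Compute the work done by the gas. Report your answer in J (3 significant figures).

W ≈ -5040 J

Isothermal: W = nRT ln(V₂/V₁) = P₁V₁ ln(V₂/V₁).
P₁V₁ = (723 kPa)(14.1 L) = 10194 J.
W = 10194 × ln(8.6/14.1) = 10194 × -0.4944
W_by_gas = -5040 J.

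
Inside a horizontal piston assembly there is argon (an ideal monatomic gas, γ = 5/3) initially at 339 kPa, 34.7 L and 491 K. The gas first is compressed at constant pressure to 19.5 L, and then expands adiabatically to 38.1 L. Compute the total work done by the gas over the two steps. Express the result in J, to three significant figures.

Step 1 (isobaric): W = PΔV = (339 kPa)(19.5 − 34.7 L) = -5153 J.
After step 1: P = 339 kPa, V = 19.5 L, T = 275.9 K.
Step 2 (adiabatic): W = (P₁V₁ − P₂V₂)/(γ−1) = (6610 − 4230)/0.667 = 3571 J.
W_total = -5153 + 3571 = -1582 J.

W_total ≈ -1580 J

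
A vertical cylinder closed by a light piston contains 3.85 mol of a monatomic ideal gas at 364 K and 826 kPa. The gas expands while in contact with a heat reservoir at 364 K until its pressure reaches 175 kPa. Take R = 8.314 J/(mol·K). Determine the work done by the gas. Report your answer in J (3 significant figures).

W ≈ 18100 J

Isothermal process: W = nRT ln(V₂/V₁) = nRT ln(P₁/P₂).
W = (3.85)(8.314)(364) × ln(826/175)
  = 11651 × ln(4.72) = 11651 × 1.552
W_by_gas = 18080 J.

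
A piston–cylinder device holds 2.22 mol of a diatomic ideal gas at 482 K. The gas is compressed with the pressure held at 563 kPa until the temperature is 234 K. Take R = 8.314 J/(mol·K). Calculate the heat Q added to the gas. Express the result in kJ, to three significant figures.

Q ≈ -16.0 kJ

Isobaric: W = nRΔT = (2.22)(8.314)(-248) = -4577 J.
ΔU = nCᵥΔT with Cᵥ = 5R/2: ΔU = (2.22)(20.79)(-248) = -11443 J.
Q = ΔU + W = -11443 − 4577 = -16021 J.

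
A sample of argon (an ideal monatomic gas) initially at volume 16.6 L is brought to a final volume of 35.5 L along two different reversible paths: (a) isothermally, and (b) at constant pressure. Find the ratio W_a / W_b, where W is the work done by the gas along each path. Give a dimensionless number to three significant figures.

Path (a) isothermal: W = P₁V₁ ln(V₂/V₁) → W_a/(P₁V₁) = 0.7601.
Path (b) isobaric: W = P₁(V₂ − V₁) → W_b/(P₁V₁) = 1.139.
W_a / W_b = 0.7601 / 1.139 = 0.6676.

W_a / W_b ≈ 0.668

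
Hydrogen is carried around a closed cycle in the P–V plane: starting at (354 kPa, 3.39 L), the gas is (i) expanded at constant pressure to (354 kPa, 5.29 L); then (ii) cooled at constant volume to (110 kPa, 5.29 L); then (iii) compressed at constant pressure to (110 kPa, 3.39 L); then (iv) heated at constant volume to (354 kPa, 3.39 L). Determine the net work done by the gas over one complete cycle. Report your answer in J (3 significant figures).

W_net ≈ 464 J

Constant-volume legs do no work.
W(i) = (354)(5.29 − 3.39) = 672.6 J; W(iii) = (110)(3.39 − 5.29) = -209 J.
W_net = 672.6 − 209 = 463.6 J (the clockwise enclosed area).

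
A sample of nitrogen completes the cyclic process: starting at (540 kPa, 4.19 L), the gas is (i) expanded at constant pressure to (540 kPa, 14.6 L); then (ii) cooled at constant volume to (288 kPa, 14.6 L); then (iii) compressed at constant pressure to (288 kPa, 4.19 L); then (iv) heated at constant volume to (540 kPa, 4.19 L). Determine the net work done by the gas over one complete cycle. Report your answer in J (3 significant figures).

W_net ≈ 2620 J

Constant-volume legs do no work.
W(i) = (540)(14.6 − 4.19) = 5621 J; W(iii) = (288)(4.19 − 14.6) = -2998 J.
W_net = 5621 − 2998 = 2623 J (the clockwise enclosed area).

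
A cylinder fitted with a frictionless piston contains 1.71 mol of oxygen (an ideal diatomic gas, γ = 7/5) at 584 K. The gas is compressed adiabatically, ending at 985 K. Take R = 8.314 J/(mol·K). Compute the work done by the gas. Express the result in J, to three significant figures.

Adiabatic ⇒ Q = 0, so W_by = −ΔU = nCᵥ(T₁ − T₂).
Cᵥ = 5R/2 = 20.79 J/(mol·K).
W = (1.71)(20.79)(584 − 985) = -14252 J.

W ≈ -14300 J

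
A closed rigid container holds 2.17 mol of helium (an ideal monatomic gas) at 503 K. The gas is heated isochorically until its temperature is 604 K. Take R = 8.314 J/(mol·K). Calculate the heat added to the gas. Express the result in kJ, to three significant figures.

Constant volume ⇒ W = 0, so Q = ΔU = nCᵥΔT with Cᵥ = 3R/2 = 12.47 J/(mol·K).
ΔU = (2.17)(12.47)(604 − 503) = 2733 J.

Q ≈ 2.73 kJ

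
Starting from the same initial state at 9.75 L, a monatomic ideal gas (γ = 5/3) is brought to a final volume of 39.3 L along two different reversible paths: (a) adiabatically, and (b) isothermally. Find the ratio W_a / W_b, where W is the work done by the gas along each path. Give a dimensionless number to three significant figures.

Path (a) adiabatic: W = P₁V₁(1 − (V₁/V₂)^(γ−1))/(γ−1) → W_a/(P₁V₁) = 0.9078.
Path (b) isothermal: W = P₁V₁ ln(V₂/V₁) → W_b/(P₁V₁) = 1.394.
W_a / W_b = 0.9078 / 1.394 = 0.6512.

W_a / W_b ≈ 0.651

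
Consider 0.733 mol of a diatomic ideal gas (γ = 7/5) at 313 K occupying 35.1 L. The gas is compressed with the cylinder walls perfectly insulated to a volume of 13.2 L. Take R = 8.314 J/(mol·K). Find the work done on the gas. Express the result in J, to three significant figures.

Adiabatic: TV^(γ−1) = const with γ = 7/5.
T₂ = T₁ (V₁/V₂)^(γ−1) = 313 × (35.1/13.2)^0.4 = 313 × 1.479 = 462.8 K.
W_by = nCᵥ(T₁ − T₂) = (0.733)(20.79)(313 − 462.8) = -2283 J.
Work on gas = −W_by = 2283 J.

W ≈ 2280 J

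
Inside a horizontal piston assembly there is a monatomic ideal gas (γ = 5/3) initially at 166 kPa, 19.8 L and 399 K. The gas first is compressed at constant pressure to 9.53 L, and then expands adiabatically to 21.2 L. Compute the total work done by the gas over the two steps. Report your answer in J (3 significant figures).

W_total ≈ -724 J

Step 1 (isobaric): W = PΔV = (166 kPa)(9.53 − 19.8 L) = -1705 J.
After step 1: P = 166 kPa, V = 9.53 L, T = 192 K.
Step 2 (adiabatic): W = (P₁V₁ − P₂V₂)/(γ−1) = (1582 − 928.3)/0.667 = 980.5 J.
W_total = -1705 + 980.5 = -724.4 J.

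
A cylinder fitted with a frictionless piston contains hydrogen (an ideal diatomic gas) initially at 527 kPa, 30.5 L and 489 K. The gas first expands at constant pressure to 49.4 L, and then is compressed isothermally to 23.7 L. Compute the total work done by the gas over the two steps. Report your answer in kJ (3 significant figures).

W_total ≈ -9.16 kJ

Step 1 (isobaric): W = PΔV = (527 kPa)(49.4 − 30.5 L) = 9960 J.
After step 1: P = 527 kPa, V = 49.4 L, T = 792 K.
Step 2 (isothermal): W = P₁V₁ ln(V₂/V₁) = (26034) ln(23.7/49.4) = -19121 J.
W_total = 9960 − 19121 = -9161 J.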